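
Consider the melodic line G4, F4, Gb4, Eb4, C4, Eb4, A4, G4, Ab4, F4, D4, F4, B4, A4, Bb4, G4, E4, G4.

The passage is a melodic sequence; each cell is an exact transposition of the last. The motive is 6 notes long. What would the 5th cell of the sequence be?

Taking 6-note groups, the heads are G4, A4, B4: the pattern moves up a 2nd.
Extending up a 2nd: C#5 → D#5.
So cell 5 is D#5 C#5 D5 B4 G#4 B4.

D#5 C#5 D5 B4 G#4 B4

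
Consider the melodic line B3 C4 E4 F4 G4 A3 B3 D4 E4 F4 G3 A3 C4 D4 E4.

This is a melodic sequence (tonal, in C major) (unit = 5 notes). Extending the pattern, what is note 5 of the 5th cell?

C4

Grouping in 5s, the 5th note of each cell is G4, F4, E4.
Carrying that down a 2nd forward: D4 → C4.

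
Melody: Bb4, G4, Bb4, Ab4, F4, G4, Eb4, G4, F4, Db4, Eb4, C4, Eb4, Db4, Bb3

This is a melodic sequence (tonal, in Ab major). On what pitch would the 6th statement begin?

F3

With a 5-note motive the entries are Bb4, G4, Eb4, each down a 3rd from the previous.
Extending the heads down a 3rd: C4 → Ab3 → F3.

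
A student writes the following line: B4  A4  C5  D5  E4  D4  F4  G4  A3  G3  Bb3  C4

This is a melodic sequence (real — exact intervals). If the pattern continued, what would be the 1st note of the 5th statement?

G2

Grouping in 4s, the 1st note of each cell is B4, E4, A3.
Extending down a 5th: D3 → G2.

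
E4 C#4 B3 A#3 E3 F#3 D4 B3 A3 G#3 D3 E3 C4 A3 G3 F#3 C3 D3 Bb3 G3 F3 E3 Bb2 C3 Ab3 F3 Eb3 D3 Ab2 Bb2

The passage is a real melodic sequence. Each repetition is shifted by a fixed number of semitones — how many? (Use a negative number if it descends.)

-2

Unit = 6 notes; the statements start on E4, D4, C4, Bb3, Ab3, moving down a 2nd each time.
E4→D4 is 62 − 64 = -2 semitones.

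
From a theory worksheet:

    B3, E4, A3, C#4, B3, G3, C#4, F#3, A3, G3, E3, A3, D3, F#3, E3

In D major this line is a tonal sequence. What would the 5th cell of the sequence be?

A2 D3 G2 B2 A2

Unit = 5 notes; the statements start on B3, G3, E3, moving down a 3rd each time.
Continuing the starts: C#3 → A2.
Statement 5 starts on A2 and keeps the same diatonic contour: A2 D3 G2 B2 A2.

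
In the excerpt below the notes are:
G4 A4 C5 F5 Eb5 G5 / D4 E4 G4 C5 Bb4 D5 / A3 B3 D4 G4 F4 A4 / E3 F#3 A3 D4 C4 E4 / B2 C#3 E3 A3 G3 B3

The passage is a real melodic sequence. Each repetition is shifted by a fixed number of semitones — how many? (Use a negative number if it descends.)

-5

Taking 6-note groups, the heads are G4, D4, A3, E3, B2: the pattern moves down a 4th.
G4→D4 is 62 − 67 = -5 semitones.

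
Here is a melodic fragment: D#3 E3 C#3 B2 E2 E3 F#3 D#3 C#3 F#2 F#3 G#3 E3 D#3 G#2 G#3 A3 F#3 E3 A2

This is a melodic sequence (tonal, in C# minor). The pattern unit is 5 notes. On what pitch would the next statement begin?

With a 5-note motive the entries are D#3, E3, F#3, G#3, each up a 2nd from the previous.
The next head, up a 2nd from G#3, is A3.

A3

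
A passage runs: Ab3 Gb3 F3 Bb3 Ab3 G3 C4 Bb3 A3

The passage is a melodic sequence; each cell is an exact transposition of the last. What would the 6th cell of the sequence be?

F#4 E4 D#4

The 3-note cells begin on Ab3, Bb3, C4 — each up a 2nd from the last.
Carrying on: D4 → E4 → F#4.
So cell 6 is F#4 E4 D#4.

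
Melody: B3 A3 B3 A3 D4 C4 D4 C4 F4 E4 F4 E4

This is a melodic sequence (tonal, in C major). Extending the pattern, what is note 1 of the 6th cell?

E5

The unit is 4 notes. Position-1 pitches of the 3 shown cells: B3, D4, F4.
Carrying that up a 3rd forward: A4 → C5 → E5.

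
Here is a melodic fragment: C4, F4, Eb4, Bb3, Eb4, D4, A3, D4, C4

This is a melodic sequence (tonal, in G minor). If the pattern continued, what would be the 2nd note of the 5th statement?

Bb3

With 3-note cells, note 2 of each statement runs F4, Eb4, D4.
Extending down a 2nd: C4 → Bb3.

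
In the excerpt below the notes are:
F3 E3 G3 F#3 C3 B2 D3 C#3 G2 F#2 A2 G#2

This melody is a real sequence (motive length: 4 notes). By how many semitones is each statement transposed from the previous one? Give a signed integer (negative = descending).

Unit = 4 notes; the statements start on F3, C3, G2, moving down a 4th each time.
F3 to C3 spans -5 semitones.

-5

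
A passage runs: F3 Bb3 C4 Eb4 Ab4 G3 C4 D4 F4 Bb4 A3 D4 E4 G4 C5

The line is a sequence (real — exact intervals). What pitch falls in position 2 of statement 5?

F#4

The unit is 5 notes. Position-2 pitches of the 3 shown cells: Bb3, C4, D4.
Extending up a 2nd: E4 → F#4.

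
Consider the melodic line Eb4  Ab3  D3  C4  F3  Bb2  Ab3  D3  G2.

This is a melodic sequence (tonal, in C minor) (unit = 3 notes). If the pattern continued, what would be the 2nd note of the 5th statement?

G2

The unit is 3 notes. Position-2 pitches of the 3 shown cells: Ab3, F3, D3.
Extending down a 3rd: Bb2 → G2.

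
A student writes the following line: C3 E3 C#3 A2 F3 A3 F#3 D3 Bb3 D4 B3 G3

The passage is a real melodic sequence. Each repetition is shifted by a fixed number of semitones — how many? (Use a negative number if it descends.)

Unit = 4 notes; the statements start on C3, F3, Bb3, moving up a 4th each time.
C3 to F3 spans +5 semitones.

5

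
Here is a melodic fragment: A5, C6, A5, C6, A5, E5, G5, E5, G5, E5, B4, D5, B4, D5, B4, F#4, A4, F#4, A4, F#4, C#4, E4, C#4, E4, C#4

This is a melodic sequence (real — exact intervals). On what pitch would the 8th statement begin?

A#2

Taking 5-note groups, the heads are A5, E5, B4, F#4, C#4: the pattern moves down a 4th.
Extending the heads down a 4th: G#3 → D#3 → A#2.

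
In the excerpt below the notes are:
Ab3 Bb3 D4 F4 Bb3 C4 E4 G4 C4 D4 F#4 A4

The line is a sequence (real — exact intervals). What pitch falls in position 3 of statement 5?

The unit is 4 notes. Position-3 pitches of the 3 shown cells: D4, E4, F#4.
Extending up a 2nd: G#4 → A#4.

A#4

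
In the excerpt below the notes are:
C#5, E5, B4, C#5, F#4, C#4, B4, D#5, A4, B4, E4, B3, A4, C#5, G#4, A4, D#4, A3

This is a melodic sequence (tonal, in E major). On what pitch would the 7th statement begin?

D#4

Taking 6-note groups, the heads are C#5, B4, A4: the pattern moves down a 2nd.
Extending the heads down a 2nd: G#4 → F#4 → E4 → D#4.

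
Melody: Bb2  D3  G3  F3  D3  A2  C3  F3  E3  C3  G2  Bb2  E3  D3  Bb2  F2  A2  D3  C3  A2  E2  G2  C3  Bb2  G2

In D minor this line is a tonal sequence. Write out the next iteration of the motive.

With a 5-note motive the entries are Bb2, A2, G2, F2, E2, each down a 2nd from the previous.
Statement 6 starts on D2 and keeps the same diatonic contour: D2 F2 Bb2 A2 F2.

D2 F2 Bb2 A2 F2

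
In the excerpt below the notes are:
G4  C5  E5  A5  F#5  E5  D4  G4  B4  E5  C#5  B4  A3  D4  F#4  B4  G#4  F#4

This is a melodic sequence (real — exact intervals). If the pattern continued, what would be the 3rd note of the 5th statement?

Grouping in 6s, the 3rd note of each cell is E5, B4, F#4.
Extending down a 4th: C#4 → G#3.

G#3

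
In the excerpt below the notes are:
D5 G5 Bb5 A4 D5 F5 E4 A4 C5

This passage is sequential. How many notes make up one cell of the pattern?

9 notes total. Splitting into 3 groups of 3:
D5 G5 Bb5 | A4 D5 F5 | E4 A4 C5
That's a consistent down a 4th shift per cell, and no other grouping gives one.

3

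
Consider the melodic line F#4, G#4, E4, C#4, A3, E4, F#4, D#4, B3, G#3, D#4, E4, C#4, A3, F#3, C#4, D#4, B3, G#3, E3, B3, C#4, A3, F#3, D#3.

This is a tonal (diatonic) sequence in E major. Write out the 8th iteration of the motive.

F#3 G#3 E3 C#3 A2

The 5-note cells begin on F#4, E4, D#4, C#4, B3 — each down a 2nd from the last.
Continuing the starts: A3 → G#3 → F#3.
So cell 8 is F#3 G#3 E3 C#3 A2.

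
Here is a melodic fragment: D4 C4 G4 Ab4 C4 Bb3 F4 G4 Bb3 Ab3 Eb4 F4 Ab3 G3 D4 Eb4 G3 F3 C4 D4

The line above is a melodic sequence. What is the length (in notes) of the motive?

20 notes total. Splitting into 5 groups of 4:
D4 C4 G4 Ab4 | C4 Bb3 F4 G4 | Bb3 Ab3 Eb4 F4 | Ab3 G3 D4 Eb4 | G3 F3 C4 D4
Each cell is the previous one down a 2nd — so the unit is 4 notes.

4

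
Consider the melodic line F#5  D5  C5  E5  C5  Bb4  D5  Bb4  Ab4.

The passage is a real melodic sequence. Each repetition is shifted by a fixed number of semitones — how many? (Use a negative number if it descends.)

Taking 3-note groups, the heads are F#5, E5, D5: the pattern moves down a 2nd.
F#5→E5 is 76 − 78 = -2 semitones.

-2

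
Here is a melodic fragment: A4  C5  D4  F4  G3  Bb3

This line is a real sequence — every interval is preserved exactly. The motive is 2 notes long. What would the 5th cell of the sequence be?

Taking 2-note groups, the heads are A4, D4, G3: the pattern moves down a 5th.
Extending down a 5th: C3 → F2.
So cell 5 is F2 Ab2.

F2 Ab2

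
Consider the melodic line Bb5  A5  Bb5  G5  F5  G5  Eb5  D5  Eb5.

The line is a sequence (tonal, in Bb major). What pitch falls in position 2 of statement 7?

The unit is 3 notes. Position-2 pitches of the 3 shown cells: A5, F5, D5.
Carrying that down a 3rd forward: Bb4 → G4 → Eb4 → C4.

C4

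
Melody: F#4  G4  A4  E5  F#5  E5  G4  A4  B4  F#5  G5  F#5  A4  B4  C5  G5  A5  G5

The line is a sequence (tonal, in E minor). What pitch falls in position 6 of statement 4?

A5

Grouping in 6s, the 6th note of each cell is E5, F#5, G5.
One more up a 2nd gives A5.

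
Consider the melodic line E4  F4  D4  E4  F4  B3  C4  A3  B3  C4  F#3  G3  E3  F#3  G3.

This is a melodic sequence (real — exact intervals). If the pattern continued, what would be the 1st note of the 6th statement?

The unit is 5 notes. Position-1 pitches of the 3 shown cells: E4, B3, F#3.
Each moves down a 4th. Continuing: C#3 → G#2 → D#2.

D#2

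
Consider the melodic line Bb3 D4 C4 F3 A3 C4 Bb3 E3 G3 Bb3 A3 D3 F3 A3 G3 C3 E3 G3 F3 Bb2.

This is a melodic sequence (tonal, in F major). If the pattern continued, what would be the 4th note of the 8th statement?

Grouping in 4s, the 4th note of each cell is F3, E3, D3, C3, Bb2.
Carrying that down a 2nd forward: A2 → G2 → F2.

F2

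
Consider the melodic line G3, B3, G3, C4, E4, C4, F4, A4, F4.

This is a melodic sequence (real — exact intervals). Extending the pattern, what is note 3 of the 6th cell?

Grouping in 3s, the 3rd note of each cell is G3, C4, F4.
Extending up a 4th: Bb4 → Eb5 → Ab5.

Ab5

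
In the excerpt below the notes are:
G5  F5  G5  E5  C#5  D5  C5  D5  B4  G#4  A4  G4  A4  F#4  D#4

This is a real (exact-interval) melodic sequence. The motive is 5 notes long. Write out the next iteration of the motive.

Unit = 5 notes; the statements start on G5, D5, A4, moving down a 4th each time.
From E4 the exact shape gives E4 D4 E4 C#4 A#3.

E4 D4 E4 C#4 A#3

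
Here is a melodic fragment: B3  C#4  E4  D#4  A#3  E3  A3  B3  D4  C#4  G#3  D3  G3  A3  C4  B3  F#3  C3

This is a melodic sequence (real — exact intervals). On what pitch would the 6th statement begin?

Unit = 6 notes; the statements start on B3, A3, G3, moving down a 2nd each time.
Continuing: F3 → Eb3 → Db3. Statement 6 starts on Db3.

Db3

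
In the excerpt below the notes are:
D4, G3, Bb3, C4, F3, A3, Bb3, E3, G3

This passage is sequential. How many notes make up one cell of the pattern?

There are 9 notes; a 3-note unit gives 3 cells:
D4 G3 Bb3 | C4 F3 A3 | Bb3 E3 G3
Every group is a transposition down a 2nd of the one before; no shorter unit works.

3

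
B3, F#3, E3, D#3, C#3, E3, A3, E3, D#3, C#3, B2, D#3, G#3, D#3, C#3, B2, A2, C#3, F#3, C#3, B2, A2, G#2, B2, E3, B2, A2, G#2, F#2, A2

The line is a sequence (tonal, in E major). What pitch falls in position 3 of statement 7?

Grouping in 6s, the 3rd note of each cell is E3, D#3, C#3, B2, A2.
Extending down a 2nd: G#2 → F#2.

F#2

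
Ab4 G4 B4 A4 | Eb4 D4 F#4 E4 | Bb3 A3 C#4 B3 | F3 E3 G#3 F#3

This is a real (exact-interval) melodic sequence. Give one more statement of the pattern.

With a 4-note motive the entries are Ab4, Eb4, Bb3, F3, each down a 4th from the previous.
From C3 the exact shape gives C3 B2 D#3 C#3.

C3 B2 D#3 C#3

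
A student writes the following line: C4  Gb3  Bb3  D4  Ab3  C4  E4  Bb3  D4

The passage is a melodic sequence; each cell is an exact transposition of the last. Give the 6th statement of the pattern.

A#4 E4 G#4

Taking 3-note groups, the heads are C4, D4, E4: the pattern moves up a 2nd.
Continuing the starts: F#4 → G#4 → A#4.
So cell 6 is A#4 E4 G#4.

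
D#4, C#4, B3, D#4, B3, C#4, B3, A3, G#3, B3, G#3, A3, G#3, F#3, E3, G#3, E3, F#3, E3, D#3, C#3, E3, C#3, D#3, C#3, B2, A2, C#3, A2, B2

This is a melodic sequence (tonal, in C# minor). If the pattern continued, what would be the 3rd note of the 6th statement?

Grouping in 6s, the 3rd note of each cell is B3, G#3, E3, C#3, A2.
Each moves down a 3rd; the next is F#2.

F#2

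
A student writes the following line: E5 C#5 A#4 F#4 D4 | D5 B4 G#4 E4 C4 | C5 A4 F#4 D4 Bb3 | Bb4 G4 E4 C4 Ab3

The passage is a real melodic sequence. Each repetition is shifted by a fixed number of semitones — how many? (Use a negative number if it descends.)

-2

Unit = 5 notes; the statements start on E5, D5, C5, Bb4, moving down a 2nd each time.
E5 to D5 spans -2 semitones.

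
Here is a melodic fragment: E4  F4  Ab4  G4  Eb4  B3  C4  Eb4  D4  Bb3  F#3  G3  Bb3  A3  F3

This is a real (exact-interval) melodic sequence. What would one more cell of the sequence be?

C#3 D3 F3 E3 C3

Unit = 5 notes; the statements start on E4, B3, F#3, moving down a 4th each time.
From C#3 the exact shape gives C#3 D3 F3 E3 C3.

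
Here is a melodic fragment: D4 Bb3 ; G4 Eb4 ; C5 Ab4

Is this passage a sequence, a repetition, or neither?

Each 2-note cell is the previous one transposed up a 4th.

sequence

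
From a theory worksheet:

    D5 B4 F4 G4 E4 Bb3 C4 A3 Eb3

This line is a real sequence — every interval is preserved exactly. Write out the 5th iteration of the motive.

Bb2 G2 Db2

Unit = 3 notes; the statements start on D5, G4, C4, moving down a 5th each time.
Carrying on: F3 → Bb2.
From Bb2 the exact shape gives Bb2 G2 Db2.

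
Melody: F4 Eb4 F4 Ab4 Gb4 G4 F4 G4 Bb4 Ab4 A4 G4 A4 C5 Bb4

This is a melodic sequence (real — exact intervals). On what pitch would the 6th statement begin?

D#5

With a 5-note motive the entries are F4, G4, A4, each up a 2nd from the previous.
Extending the heads up a 2nd: B4 → C#5 → D#5.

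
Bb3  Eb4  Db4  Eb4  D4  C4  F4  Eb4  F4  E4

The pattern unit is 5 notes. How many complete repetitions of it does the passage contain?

10 notes in groups of 5 gives 10/5 = 2 statements.
Starts: Bb3, C4 — each up a 2nd.

2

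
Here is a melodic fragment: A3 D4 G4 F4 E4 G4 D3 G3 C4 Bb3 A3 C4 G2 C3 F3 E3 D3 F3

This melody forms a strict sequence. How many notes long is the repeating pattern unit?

6

Try groups of 6 (3 cells in 18 notes):
A3 D4 G4 F4 E4 G4 | D3 G3 C4 Bb3 A3 C4 | G2 C3 F3 E3 D3 F3
Every group is a transposition down a 5th of the one before; no shorter unit works.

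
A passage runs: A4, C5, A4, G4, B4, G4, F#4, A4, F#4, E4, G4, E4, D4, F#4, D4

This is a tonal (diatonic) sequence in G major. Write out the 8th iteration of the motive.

Unit = 3 notes; the statements start on A4, G4, F#4, E4, D4, moving down a 2nd each time.
Carrying on: C4 → B3 → A3.
So cell 8 is A3 C4 A3.

A3 C4 A3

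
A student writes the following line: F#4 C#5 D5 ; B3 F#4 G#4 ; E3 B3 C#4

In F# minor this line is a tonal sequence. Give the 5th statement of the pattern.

D2 A2 B2

With a 3-note motive the entries are F#4, B3, E3, each down a 5th from the previous.
Extending down a 5th: A2 → D2.
So cell 5 is D2 A2 B2.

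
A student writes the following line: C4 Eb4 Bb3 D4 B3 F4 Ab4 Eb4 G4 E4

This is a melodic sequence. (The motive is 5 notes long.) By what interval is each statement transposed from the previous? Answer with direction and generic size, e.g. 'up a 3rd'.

up a 4th

Taking 5-note groups, the heads are C4, F4: the pattern moves up a 4th.
C4 to F4 is up a 4th.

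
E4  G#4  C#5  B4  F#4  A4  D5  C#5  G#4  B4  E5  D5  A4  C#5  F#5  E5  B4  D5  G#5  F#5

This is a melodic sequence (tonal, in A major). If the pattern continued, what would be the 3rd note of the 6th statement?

A5

The unit is 4 notes. Position-3 pitches of the 5 shown cells: C#5, D5, E5, F#5, G#5.
Each moves up a 2nd; the next is A5.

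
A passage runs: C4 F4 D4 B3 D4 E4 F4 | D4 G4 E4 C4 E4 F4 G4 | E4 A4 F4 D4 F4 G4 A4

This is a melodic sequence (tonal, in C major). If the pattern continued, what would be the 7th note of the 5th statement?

The unit is 7 notes. Position-7 pitches of the 3 shown cells: F4, G4, A4.
Carrying that up a 2nd forward: B4 → C5.

C5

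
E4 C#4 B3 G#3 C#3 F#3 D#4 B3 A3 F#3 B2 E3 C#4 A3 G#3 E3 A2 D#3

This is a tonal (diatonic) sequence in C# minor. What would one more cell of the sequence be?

Taking 6-note groups, the heads are E4, D#4, C#4: the pattern moves down a 2nd.
From B3 the diatonic shape gives B3 G#3 F#3 D#3 G#2 C#3.

B3 G#3 F#3 D#3 G#2 C#3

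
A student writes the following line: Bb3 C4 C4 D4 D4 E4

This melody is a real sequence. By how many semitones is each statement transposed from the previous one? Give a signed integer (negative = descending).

2

Unit = 2 notes; the statements start on Bb3, C4, D4, moving up a 2nd each time.
Counting half-steps from Bb3 to C4: 2.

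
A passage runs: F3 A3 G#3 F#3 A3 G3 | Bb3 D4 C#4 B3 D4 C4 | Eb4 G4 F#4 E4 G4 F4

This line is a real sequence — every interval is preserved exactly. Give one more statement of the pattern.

Unit = 6 notes; the statements start on F3, Bb3, Eb4, moving up a 4th each time.
So cell 4 is Ab4 C5 B4 A4 C5 Bb4.

Ab4 C5 B4 A4 C5 Bb4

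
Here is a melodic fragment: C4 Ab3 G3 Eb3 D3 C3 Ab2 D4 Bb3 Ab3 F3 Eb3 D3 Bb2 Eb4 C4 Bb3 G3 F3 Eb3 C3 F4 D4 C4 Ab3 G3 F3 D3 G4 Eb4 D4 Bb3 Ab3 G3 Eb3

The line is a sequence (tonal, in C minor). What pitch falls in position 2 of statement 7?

G4

With 7-note cells, note 2 of each statement runs Ab3, Bb3, C4, D4, Eb4.
Carrying that up a 2nd forward: F4 → G4.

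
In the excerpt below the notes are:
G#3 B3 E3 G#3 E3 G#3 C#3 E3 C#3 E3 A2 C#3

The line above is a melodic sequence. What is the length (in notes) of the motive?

There are 12 notes; a 4-note unit gives 3 cells:
G#3 B3 E3 G#3 | E3 G#3 C#3 E3 | C#3 E3 A2 C#3
Every group is a transposition down a 3rd of the one before; no shorter unit works.

4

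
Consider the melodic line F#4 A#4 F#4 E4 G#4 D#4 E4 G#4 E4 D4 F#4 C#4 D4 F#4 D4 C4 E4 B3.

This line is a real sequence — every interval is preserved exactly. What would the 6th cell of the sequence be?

Ab3 C4 Ab3 Gb3 Bb3 F3

With a 6-note motive the entries are F#4, E4, D4, each down a 2nd from the previous.
Extending down a 2nd: C4 → Bb3 → Ab3.
From Ab3 the exact shape gives Ab3 C4 Ab3 Gb3 Bb3 F3.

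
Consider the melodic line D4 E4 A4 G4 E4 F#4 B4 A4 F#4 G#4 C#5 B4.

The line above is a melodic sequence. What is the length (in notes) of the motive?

4

Try groups of 4 (3 cells in 12 notes):
D4 E4 A4 G4 | E4 F#4 B4 A4 | F#4 G#4 C#5 B4
Each cell is the previous one up a 2nd — so the unit is 4 notes.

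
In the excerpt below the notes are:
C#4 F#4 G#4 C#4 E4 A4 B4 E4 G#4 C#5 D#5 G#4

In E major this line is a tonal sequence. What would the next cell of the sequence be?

With a 4-note motive the entries are C#4, E4, G#4, each up a 3rd from the previous.
Statement 4 starts on B4 and keeps the same diatonic contour: B4 E5 F#5 B4.

B4 E5 F#5 B4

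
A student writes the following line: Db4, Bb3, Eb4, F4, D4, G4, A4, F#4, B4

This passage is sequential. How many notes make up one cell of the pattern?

3

Try groups of 3 (3 cells in 9 notes):
Db4 Bb3 Eb4 | F4 D4 G4 | A4 F#4 B4
That's a consistent up a 3rd shift per cell, and no other grouping gives one.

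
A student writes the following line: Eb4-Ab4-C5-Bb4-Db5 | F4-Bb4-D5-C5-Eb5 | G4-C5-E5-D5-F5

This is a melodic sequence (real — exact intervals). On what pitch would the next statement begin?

A4

Unit = 5 notes; the statements start on Eb4, F4, G4, moving up a 2nd each time.
The next head, up a 2nd from G4, is A4.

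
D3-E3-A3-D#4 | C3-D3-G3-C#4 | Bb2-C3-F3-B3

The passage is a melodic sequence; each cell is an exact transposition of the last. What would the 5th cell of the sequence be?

Unit = 4 notes; the statements start on D3, C3, Bb2, moving down a 2nd each time.
Continuing the starts: Ab2 → Gb2.
Statement 5 starts on Gb2 and keeps the same exact contour: Gb2 Ab2 Db3 G3.

Gb2 Ab2 Db3 G3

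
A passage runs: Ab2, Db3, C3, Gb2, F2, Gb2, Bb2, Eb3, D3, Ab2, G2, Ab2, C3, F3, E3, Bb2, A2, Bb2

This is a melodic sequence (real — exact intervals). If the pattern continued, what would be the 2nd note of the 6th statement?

With 6-note cells, note 2 of each statement runs Db3, Eb3, F3.
Carrying that up a 2nd forward: G3 → A3 → B3.

B3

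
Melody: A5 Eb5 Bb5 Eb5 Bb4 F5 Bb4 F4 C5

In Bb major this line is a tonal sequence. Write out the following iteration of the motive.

F4 C4 G4

Unit = 3 notes; the statements start on A5, Eb5, Bb4, moving down a 4th each time.
So cell 4 is F4 C4 G4.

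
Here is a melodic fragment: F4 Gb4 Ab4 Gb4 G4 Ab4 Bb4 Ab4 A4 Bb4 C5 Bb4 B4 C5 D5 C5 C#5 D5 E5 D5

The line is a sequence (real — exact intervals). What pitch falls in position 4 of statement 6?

With 4-note cells, note 4 of each statement runs Gb4, Ab4, Bb4, C5, D5.
Each moves up a 2nd; the next is E5.

E5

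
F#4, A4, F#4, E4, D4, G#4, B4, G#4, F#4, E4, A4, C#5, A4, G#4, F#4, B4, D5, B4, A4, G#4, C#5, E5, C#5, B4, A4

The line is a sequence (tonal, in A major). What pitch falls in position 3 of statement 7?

Grouping in 5s, the 3rd note of each cell is F#4, G#4, A4, B4, C#5.
Each moves up a 2nd. Continuing: D5 → E5.

E5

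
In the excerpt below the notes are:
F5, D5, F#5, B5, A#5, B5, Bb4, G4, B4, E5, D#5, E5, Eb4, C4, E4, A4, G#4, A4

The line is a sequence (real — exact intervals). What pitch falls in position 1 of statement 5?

Db3

The unit is 6 notes. Position-1 pitches of the 3 shown cells: F5, Bb4, Eb4.
Carrying that down a 5th forward: Ab3 → Db3.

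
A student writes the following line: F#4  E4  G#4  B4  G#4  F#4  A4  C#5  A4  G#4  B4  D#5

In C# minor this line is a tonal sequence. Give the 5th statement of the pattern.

C#5 B4 D#5 F#5

Unit = 4 notes; the statements start on F#4, G#4, A4, moving up a 2nd each time.
Carrying on: B4 → C#5.
From C#5 the diatonic shape gives C#5 B4 D#5 F#5.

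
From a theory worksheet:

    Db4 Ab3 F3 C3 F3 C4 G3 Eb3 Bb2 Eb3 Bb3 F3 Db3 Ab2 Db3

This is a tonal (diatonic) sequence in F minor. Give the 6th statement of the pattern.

F3 C3 Ab2 Eb2 Ab2

Unit = 5 notes; the statements start on Db4, C4, Bb3, moving down a 2nd each time.
Continuing the starts: Ab3 → G3 → F3.
From F3 the diatonic shape gives F3 C3 Ab2 Eb2 Ab2.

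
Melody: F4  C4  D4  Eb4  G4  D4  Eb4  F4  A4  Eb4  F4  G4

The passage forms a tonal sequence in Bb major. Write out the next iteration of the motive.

Bb4 F4 G4 A4

With a 4-note motive the entries are F4, G4, A4, each up a 2nd from the previous.
Statement 4 starts on Bb4 and keeps the same diatonic contour: Bb4 F4 G4 A4.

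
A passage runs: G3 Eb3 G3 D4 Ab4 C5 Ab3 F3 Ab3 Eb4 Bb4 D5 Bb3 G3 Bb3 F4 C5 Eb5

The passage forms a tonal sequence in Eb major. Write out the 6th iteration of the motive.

Taking 6-note groups, the heads are G3, Ab3, Bb3: the pattern moves up a 2nd.
Continuing the starts: C4 → D4 → Eb4.
So cell 6 is Eb4 C4 Eb4 Bb4 F5 Ab5.

Eb4 C4 Eb4 Bb4 F5 Ab5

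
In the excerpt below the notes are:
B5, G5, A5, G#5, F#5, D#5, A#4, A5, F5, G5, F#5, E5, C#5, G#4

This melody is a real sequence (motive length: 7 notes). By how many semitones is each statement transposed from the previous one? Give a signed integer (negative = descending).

-2

With a 7-note motive the entries are B5, A5, each down a 2nd from the previous.
B5 to A5 spans -2 semitones.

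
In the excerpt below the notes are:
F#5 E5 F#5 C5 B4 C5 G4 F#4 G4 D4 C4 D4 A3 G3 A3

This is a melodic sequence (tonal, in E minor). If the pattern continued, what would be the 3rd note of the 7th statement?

B2

With 3-note cells, note 3 of each statement runs F#5, C5, G4, D4, A3.
Each moves down a 4th. Continuing: E3 → B2.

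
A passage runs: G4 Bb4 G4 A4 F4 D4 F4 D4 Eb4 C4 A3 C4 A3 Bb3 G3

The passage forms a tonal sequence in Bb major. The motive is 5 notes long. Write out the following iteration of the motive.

Eb3 G3 Eb3 F3 D3

The 5-note cells begin on G4, D4, A3 — each down a 4th from the last.
So cell 4 is Eb3 G3 Eb3 F3 D3.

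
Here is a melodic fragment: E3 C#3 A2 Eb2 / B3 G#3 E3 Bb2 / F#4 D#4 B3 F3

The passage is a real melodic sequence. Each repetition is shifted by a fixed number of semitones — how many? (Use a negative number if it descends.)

7

With a 4-note motive the entries are E3, B3, F#4, each up a 5th from the previous.
E3 to B3 spans +7 semitones.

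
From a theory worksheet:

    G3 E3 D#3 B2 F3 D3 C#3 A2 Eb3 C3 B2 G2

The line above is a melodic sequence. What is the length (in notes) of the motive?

4

12 notes total. Splitting into 3 groups of 4:
G3 E3 D#3 B2 | F3 D3 C#3 A2 | Eb3 C3 B2 G2
Each cell is the previous one down a 2nd — so the unit is 4 notes.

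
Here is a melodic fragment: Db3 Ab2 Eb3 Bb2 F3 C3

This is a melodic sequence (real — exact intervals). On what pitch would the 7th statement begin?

With a 2-note motive the entries are Db3, Eb3, F3, each up a 2nd from the previous.
Continuing: G3 → A3 → B3 → C#4. Statement 7 starts on C#4.

C#4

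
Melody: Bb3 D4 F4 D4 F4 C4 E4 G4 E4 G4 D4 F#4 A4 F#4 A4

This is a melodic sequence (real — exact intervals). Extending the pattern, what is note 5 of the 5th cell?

C#5

Grouping in 5s, the 5th note of each cell is F4, G4, A4.
Each moves up a 2nd. Continuing: B4 → C#5.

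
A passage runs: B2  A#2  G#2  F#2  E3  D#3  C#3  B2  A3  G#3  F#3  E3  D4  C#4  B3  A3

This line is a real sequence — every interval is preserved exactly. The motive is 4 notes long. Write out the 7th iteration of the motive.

F5 E5 D5 C5

Taking 4-note groups, the heads are B2, E3, A3, D4: the pattern moves up a 4th.
Carrying on: G4 → C5 → F5.
So cell 7 is F5 E5 D5 C5.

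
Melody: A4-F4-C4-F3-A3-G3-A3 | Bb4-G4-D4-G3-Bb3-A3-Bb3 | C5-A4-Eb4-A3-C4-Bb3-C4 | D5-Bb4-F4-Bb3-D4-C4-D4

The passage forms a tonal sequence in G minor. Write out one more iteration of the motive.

The 7-note cells begin on A4, Bb4, C5, D5 — each up a 2nd from the last.
So cell 5 is Eb5 C5 G4 C4 Eb4 D4 Eb4.

Eb5 C5 G4 C4 Eb4 D4 Eb4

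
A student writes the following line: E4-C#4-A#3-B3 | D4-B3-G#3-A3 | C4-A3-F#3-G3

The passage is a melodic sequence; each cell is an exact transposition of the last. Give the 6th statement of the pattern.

Unit = 4 notes; the statements start on E4, D4, C4, moving down a 2nd each time.
Carrying on: Bb3 → Ab3 → Gb3.
From Gb3 the exact shape gives Gb3 Eb3 C3 Db3.

Gb3 Eb3 C3 Db3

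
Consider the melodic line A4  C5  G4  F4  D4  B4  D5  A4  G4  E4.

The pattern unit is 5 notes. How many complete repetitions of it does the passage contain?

2

10 notes in groups of 5 gives 10/5 = 2 statements.
Starts: A4, B4 — each up a 2nd.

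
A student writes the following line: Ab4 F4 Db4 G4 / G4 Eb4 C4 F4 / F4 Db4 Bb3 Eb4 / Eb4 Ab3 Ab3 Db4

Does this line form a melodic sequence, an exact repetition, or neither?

neither

Note 2 of cell 4 is Ab3; if this were a sequence it would be C4. No unit length gives a consistent transposition pattern.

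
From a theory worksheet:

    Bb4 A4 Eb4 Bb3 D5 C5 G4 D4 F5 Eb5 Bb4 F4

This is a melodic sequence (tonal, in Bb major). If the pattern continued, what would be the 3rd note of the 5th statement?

F5

With 4-note cells, note 3 of each statement runs Eb4, G4, Bb4.
Carrying that up a 3rd forward: D5 → F5.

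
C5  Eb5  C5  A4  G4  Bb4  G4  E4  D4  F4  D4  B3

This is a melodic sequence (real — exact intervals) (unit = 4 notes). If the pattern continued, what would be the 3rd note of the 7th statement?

The unit is 4 notes. Position-3 pitches of the 3 shown cells: C5, G4, D4.
Extending down a 4th: A3 → E3 → B2 → F#2.

F#2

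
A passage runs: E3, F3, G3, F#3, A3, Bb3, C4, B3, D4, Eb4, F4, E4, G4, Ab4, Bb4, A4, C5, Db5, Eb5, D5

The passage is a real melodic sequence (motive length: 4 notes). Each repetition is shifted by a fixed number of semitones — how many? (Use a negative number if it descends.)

5

With a 4-note motive the entries are E3, A3, D4, G4, C5, each up a 4th from the previous.
E3→A3 is 57 − 52 = 5 semitones.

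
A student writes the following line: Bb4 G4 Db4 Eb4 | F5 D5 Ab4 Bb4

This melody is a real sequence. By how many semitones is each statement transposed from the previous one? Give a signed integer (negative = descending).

7

Taking 4-note groups, the heads are Bb4, F5: the pattern moves up a 5th.
Bb4 to F5 spans +7 semitones.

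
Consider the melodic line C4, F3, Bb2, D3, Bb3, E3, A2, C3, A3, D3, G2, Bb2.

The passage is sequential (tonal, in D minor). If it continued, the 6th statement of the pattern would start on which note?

With a 4-note motive the entries are C4, Bb3, A3, each down a 2nd from the previous.
Continuing: G3 → F3 → E3. Statement 6 starts on E3.

E3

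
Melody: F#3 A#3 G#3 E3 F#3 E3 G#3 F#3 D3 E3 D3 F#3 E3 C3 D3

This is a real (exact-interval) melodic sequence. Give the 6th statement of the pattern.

Ab2 C3 Bb2 Gb2 Ab2

Unit = 5 notes; the statements start on F#3, E3, D3, moving down a 2nd each time.
Continuing the starts: C3 → Bb2 → Ab2.
So cell 6 is Ab2 C3 Bb2 Gb2 Ab2.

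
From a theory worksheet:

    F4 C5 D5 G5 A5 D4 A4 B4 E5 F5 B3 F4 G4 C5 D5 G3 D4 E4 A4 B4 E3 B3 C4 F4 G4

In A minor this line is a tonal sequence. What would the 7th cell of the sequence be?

A2 E3 F3 B3 C4

Taking 5-note groups, the heads are F4, D4, B3, G3, E3: the pattern moves down a 3rd.
Carrying on: C3 → A2.
From A2 the diatonic shape gives A2 E3 F3 B3 C4.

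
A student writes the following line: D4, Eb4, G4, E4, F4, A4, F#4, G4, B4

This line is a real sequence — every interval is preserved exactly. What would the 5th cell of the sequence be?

With a 3-note motive the entries are D4, E4, F#4, each up a 2nd from the previous.
Continuing the starts: G#4 → A#4.
So cell 5 is A#4 B4 D#5.

A#4 B4 D#5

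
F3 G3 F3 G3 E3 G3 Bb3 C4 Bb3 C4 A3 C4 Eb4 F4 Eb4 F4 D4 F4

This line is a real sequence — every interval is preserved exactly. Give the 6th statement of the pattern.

Taking 6-note groups, the heads are F3, Bb3, Eb4: the pattern moves up a 4th.
Extending up a 4th: Ab4 → Db5 → Gb5.
Statement 6 starts on Gb5 and keeps the same exact contour: Gb5 Ab5 Gb5 Ab5 F5 Ab5.

Gb5 Ab5 Gb5 Ab5 F5 Ab5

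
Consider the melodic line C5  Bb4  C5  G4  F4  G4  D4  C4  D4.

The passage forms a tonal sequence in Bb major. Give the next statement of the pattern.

Unit = 3 notes; the statements start on C5, G4, D4, moving down a 4th each time.
From A3 the diatonic shape gives A3 G3 A3.

A3 G3 A3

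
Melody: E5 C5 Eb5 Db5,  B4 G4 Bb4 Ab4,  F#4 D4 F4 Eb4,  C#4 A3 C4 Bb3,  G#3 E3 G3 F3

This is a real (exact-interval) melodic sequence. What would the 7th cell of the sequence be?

A#2 F#2 A2 G2

Taking 4-note groups, the heads are E5, B4, F#4, C#4, G#3: the pattern moves down a 4th.
Extending down a 4th: D#3 → A#2.
Statement 7 starts on A#2 and keeps the same exact contour: A#2 F#2 A2 G2.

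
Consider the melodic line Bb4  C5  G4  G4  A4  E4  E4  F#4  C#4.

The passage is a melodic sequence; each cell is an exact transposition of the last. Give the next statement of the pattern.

The 3-note cells begin on Bb4, G4, E4 — each down a 3rd from the last.
Statement 4 starts on C#4 and keeps the same exact contour: C#4 D#4 A#3.

C#4 D#4 A#3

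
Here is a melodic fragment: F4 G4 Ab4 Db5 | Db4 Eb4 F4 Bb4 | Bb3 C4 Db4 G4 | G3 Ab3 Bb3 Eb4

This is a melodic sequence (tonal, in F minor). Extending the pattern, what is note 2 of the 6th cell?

Db3

Grouping in 4s, the 2nd note of each cell is G4, Eb4, C4, Ab3.
Each moves down a 3rd. Continuing: F3 → Db3.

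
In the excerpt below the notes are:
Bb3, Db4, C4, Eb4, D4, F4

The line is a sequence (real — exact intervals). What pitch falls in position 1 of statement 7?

A#4

Grouping in 2s, the 1st note of each cell is Bb3, C4, D4.
Each moves up a 2nd. Continuing: E4 → F#4 → G#4 → A#4.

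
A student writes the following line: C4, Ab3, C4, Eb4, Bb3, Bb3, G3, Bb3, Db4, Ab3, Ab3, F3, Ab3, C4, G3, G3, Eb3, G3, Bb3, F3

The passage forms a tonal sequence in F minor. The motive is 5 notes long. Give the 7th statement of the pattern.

Db3 Bb2 Db3 F3 C3

The 5-note cells begin on C4, Bb3, Ab3, G3 — each down a 2nd from the last.
Carrying on: F3 → Eb3 → Db3.
From Db3 the diatonic shape gives Db3 Bb2 Db3 F3 C3.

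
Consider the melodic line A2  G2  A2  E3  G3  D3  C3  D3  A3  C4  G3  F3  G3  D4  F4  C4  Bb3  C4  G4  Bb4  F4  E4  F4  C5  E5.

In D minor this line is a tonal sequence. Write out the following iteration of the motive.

Bb4 A4 Bb4 F5 A5

Taking 5-note groups, the heads are A2, D3, G3, C4, F4: the pattern moves up a 4th.
From Bb4 the diatonic shape gives Bb4 A4 Bb4 F5 A5.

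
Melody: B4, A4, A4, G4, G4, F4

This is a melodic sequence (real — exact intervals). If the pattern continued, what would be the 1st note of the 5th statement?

With 2-note cells, note 1 of each statement runs B4, A4, G4.
Extending down a 2nd: F4 → Eb4.

Eb4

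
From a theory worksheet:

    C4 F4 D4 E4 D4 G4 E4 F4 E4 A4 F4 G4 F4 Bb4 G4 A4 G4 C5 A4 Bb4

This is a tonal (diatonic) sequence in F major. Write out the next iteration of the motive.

The 4-note cells begin on C4, D4, E4, F4, G4 — each up a 2nd from the last.
Statement 6 starts on A4 and keeps the same diatonic contour: A4 D5 Bb4 C5.

A4 D5 Bb4 C5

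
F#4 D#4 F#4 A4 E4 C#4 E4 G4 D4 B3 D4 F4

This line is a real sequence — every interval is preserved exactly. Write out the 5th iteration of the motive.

Unit = 4 notes; the statements start on F#4, E4, D4, moving down a 2nd each time.
Extending down a 2nd: C4 → Bb3.
From Bb3 the exact shape gives Bb3 G3 Bb3 Db4.

Bb3 G3 Bb3 Db4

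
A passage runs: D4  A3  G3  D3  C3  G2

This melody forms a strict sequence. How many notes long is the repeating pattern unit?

2

6 notes total. Splitting into 3 groups of 2:
D4 A3 | G3 D3 | C3 G2
Every group is a transposition down a 5th of the one before; no shorter unit works.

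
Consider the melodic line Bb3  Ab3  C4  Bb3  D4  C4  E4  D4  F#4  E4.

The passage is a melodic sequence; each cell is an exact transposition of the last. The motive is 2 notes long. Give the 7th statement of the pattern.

Taking 2-note groups, the heads are Bb3, C4, D4, E4, F#4: the pattern moves up a 2nd.
Extending up a 2nd: G#4 → A#4.
From A#4 the exact shape gives A#4 G#4.

A#4 G#4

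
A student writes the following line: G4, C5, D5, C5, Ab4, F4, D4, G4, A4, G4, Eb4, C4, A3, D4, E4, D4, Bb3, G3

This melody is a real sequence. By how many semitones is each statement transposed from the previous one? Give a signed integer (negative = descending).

-5

The 6-note cells begin on G4, D4, A3 — each down a 4th from the last.
G4→D4 is 62 − 67 = -5 semitones.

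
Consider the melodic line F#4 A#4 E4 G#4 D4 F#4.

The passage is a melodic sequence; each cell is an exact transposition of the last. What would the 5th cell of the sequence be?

Unit = 2 notes; the statements start on F#4, E4, D4, moving down a 2nd each time.
Carrying on: C4 → Bb3.
From Bb3 the exact shape gives Bb3 D4.

Bb3 D4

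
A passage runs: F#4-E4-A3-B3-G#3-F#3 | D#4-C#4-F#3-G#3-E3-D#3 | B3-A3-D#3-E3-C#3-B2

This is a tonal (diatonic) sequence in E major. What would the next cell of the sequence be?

G#3 F#3 B2 C#3 A2 G#2

Taking 6-note groups, the heads are F#4, D#4, B3: the pattern moves down a 3rd.
So cell 4 is G#3 F#3 B2 C#3 A2 G#2.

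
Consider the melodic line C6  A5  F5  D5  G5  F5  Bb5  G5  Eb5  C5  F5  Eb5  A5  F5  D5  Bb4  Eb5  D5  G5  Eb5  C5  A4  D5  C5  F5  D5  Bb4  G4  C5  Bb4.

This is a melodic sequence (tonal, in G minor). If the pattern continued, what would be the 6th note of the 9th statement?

Eb4

With 6-note cells, note 6 of each statement runs F5, Eb5, D5, C5, Bb4.
Extending down a 2nd: A4 → G4 → F4 → Eb4.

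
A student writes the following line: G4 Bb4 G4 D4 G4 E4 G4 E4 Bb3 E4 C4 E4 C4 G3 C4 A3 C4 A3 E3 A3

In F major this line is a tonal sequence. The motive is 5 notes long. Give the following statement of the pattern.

F3 A3 F3 C3 F3

Taking 5-note groups, the heads are G4, E4, C4, A3: the pattern moves down a 3rd.
So cell 5 is F3 A3 F3 C3 F3.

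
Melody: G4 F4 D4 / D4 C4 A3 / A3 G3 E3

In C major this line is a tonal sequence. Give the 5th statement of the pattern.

Taking 3-note groups, the heads are G4, D4, A3: the pattern moves down a 4th.
Extending down a 4th: E3 → B2.
From B2 the diatonic shape gives B2 A2 F2.

B2 A2 F2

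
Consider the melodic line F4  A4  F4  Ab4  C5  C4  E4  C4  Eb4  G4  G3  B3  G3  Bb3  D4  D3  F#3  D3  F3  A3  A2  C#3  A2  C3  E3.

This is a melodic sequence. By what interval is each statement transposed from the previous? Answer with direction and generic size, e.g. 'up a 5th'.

down a 4th

Taking 5-note groups, the heads are F4, C4, G3, D3, A2: the pattern moves down a 4th.
From F4 to C4: down a 4th.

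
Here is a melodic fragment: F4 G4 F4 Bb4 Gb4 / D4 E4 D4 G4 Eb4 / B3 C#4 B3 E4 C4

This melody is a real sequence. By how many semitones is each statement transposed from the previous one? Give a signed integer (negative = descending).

-3

With a 5-note motive the entries are F4, D4, B3, each down a 3rd from the previous.
F4→D4 is 62 − 65 = -3 semitones.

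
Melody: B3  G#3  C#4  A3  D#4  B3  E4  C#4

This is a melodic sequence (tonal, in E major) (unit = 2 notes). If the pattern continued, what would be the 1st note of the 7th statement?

A4

With 2-note cells, note 1 of each statement runs B3, C#4, D#4, E4.
Extending up a 2nd: F#4 → G#4 → A4.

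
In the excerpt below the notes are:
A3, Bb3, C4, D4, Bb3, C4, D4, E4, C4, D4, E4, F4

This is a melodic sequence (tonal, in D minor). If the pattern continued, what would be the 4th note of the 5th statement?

Grouping in 4s, the 4th note of each cell is D4, E4, F4.
Extending up a 2nd: G4 → A4.

A4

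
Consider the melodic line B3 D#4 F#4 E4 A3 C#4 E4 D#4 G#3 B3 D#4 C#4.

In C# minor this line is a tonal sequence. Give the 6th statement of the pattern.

D#3 F#3 A3 G#3

Taking 4-note groups, the heads are B3, A3, G#3: the pattern moves down a 2nd.
Continuing the starts: F#3 → E3 → D#3.
From D#3 the diatonic shape gives D#3 F#3 A3 G#3.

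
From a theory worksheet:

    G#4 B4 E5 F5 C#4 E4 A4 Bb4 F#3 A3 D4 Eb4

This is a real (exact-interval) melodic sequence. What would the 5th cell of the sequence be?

E2 G2 C3 Db3

The 4-note cells begin on G#4, C#4, F#3 — each down a 5th from the last.
Extending down a 5th: B2 → E2.
From E2 the exact shape gives E2 G2 C3 Db3.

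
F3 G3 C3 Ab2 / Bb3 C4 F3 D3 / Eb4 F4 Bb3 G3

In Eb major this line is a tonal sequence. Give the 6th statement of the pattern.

Unit = 4 notes; the statements start on F3, Bb3, Eb4, moving up a 4th each time.
Continuing the starts: Ab4 → D5 → G5.
So cell 6 is G5 Ab5 D5 Bb4.

G5 Ab5 D5 Bb4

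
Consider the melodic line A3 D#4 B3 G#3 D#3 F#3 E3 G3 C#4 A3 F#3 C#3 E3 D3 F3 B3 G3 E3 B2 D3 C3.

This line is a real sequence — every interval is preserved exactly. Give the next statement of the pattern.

With a 7-note motive the entries are A3, G3, F3, each down a 2nd from the previous.
So cell 4 is Eb3 A3 F3 D3 A2 C3 Bb2.

Eb3 A3 F3 D3 A2 C3 Bb2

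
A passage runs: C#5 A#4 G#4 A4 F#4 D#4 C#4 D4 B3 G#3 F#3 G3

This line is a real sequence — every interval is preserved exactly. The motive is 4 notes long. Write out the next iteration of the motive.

E3 C#3 B2 C3

The 4-note cells begin on C#5, F#4, B3 — each down a 5th from the last.
So cell 4 is E3 C#3 B2 C3.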